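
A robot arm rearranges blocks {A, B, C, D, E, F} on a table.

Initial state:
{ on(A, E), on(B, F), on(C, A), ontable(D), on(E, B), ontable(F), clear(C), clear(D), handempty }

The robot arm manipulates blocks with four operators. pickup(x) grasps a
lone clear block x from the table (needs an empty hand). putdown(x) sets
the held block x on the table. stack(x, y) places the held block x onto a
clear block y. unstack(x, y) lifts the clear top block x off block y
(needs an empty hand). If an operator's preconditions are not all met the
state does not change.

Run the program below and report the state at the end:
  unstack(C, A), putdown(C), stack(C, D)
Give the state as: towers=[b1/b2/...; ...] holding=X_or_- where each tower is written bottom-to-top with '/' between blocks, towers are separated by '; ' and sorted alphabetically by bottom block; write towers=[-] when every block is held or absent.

towers=[C; D; F/B/E/A] holding=-

step 1 (unstack(C, A)): towers=[D; F/B/E/A] holding=C
step 2 (putdown(C)): towers=[C; D; F/B/E/A] holding=-
step 3 (stack(C, D)) [no-op]: towers=[C; D; F/B/E/A] holding=-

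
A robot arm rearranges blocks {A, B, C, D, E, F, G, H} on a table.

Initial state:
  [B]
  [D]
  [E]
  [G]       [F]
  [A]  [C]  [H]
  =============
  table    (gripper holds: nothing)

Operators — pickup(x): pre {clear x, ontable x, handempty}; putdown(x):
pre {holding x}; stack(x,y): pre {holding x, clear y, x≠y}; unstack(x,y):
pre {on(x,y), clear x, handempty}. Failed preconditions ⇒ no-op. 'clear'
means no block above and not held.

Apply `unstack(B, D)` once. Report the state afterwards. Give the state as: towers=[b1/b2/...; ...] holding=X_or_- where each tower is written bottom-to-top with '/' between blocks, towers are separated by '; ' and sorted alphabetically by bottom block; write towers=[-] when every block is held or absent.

towers=[A/G/E/D; C; H/F] holding=B

before: towers=[A/G/E/D/B; C; H/F] holding=-
pre[unstack(B, D)]: on(B,D) ok, clear(B) ok, handempty ok
all met → apply unstack(B, D)
after:  towers=[A/G/E/D; C; H/F] holding=B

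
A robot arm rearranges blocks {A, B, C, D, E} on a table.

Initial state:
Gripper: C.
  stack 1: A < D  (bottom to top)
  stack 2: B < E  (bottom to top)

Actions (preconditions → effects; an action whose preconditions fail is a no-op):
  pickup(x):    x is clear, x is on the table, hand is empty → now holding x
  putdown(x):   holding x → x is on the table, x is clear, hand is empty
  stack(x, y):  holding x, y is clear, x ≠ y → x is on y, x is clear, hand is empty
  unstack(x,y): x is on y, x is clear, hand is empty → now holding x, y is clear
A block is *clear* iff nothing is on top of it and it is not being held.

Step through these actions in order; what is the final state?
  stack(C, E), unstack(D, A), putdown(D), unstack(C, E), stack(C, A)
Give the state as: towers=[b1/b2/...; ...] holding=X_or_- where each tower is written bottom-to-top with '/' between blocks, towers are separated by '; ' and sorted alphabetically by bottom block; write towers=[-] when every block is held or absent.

towers=[A/C; B/E; D] holding=-

step 1 (stack(C, E)): towers=[A/D; B/E/C] holding=-
step 2 (unstack(D, A)): towers=[A; B/E/C] holding=D
step 3 (putdown(D)): towers=[A; B/E/C; D] holding=-
step 4 (unstack(C, E)): towers=[A; B/E; D] holding=C
step 5 (stack(C, A)): towers=[A/C; B/E; D] holding=-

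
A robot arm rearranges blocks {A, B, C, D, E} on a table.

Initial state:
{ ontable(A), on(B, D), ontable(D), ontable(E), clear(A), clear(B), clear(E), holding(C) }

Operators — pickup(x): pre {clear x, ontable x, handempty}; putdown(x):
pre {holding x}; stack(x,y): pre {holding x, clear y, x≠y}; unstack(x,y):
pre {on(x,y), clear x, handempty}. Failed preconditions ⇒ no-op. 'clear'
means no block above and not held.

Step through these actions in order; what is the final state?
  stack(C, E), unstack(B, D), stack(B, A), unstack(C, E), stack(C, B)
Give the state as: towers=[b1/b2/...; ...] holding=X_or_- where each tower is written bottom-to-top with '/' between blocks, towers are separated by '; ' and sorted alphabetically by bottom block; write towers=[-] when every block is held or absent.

towers=[A/B/C; D; E] holding=-

step 1 (stack(C, E)): towers=[A; D/B; E/C] holding=-
step 2 (unstack(B, D)): towers=[A; D; E/C] holding=B
step 3 (stack(B, A)): towers=[A/B; D; E/C] holding=-
step 4 (unstack(C, E)): towers=[A/B; D; E] holding=C
step 5 (stack(C, B)): towers=[A/B/C; D; E] holding=-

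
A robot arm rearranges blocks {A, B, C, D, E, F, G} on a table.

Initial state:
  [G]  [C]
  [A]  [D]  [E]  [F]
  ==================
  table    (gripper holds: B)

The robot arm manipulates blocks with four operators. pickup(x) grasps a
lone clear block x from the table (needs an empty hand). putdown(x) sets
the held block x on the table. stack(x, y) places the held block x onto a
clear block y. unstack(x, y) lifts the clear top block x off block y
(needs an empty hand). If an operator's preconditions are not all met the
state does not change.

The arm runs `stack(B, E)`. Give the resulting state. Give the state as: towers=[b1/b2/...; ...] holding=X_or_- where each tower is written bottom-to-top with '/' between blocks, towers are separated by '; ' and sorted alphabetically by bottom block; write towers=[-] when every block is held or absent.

before: towers=[A/G; D/C; E; F] holding=B
pre[stack(B, E)]: holding(B) yes, clear(E) yes, B≠E yes
all met → apply stack(B, E)
after:  towers=[A/G; D/C; E/B; F] holding=-

towers=[A/G; D/C; E/B; F] holding=-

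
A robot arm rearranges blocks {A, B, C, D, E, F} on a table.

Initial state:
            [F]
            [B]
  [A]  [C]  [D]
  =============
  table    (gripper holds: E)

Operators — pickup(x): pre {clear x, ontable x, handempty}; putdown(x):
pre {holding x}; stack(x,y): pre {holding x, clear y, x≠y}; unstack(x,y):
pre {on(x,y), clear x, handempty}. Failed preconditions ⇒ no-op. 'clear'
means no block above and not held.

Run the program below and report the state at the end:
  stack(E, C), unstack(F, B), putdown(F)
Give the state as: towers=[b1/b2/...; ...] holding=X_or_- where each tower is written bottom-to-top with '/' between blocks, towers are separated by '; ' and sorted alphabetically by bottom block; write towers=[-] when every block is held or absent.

step 1 (stack(E, C)): towers=[A; C/E; D/B/F] holding=-
step 2 (unstack(F, B)): towers=[A; C/E; D/B] holding=F
step 3 (putdown(F)): towers=[A; C/E; D/B; F] holding=-

towers=[A; C/E; D/B; F] holding=-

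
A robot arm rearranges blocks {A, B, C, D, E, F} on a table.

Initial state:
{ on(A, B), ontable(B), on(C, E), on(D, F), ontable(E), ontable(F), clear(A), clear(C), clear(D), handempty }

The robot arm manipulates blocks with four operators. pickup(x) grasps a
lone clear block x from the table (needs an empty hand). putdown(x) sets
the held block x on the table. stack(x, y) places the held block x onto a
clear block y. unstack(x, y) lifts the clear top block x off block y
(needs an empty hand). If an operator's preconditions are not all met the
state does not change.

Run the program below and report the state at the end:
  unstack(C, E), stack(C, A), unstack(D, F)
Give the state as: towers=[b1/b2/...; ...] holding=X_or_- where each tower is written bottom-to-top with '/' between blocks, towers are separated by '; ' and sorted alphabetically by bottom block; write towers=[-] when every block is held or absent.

step 1 (unstack(C, E)): towers=[B/A; E; F/D] holding=C
step 2 (stack(C, A)): towers=[B/A/C; E; F/D] holding=-
step 3 (unstack(D, F)): towers=[B/A/C; E; F] holding=D

towers=[B/A/C; E; F] holding=D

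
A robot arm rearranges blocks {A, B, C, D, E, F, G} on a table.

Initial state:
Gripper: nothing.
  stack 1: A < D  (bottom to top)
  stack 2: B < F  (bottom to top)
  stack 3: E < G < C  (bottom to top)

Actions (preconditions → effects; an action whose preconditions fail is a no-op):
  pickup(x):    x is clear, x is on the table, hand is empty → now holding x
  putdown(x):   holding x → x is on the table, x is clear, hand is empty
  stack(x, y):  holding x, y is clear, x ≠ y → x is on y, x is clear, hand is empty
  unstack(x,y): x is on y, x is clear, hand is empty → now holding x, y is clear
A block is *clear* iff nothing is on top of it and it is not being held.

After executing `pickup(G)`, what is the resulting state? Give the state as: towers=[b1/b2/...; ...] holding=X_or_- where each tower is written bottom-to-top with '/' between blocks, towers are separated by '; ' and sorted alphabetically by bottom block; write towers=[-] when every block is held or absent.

towers=[A/D; B/F; E/G/C] holding=-

before: towers=[A/D; B/F; E/G/C] holding=-
pre[pickup(G)]: clear(G) no, ontable(G) no, handempty yes
clear(G), ontable(G) unmet → pickup(G) is a no-op
after:  towers=[A/D; B/F; E/G/C] holding=-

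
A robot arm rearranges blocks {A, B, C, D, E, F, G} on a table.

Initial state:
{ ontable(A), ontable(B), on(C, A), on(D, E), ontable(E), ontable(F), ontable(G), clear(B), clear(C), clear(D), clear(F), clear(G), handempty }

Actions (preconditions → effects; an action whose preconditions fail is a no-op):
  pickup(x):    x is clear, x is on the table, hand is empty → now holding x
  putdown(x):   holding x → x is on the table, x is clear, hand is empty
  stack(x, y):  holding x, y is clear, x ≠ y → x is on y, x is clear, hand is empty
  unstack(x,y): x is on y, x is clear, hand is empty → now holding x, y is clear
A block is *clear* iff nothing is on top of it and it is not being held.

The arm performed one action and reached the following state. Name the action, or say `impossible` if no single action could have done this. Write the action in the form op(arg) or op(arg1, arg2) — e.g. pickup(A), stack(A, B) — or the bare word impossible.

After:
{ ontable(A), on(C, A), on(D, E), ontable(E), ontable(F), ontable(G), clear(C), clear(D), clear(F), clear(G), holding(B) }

pickup(B)

target: towers=[A/C; E/D; F; G] holding=B
         pickup(B) → towers=[A/C; E/D; F; G] holding=B  ← match
         pickup(F) → towers=[A/C; B; E/D; G] holding=F
         pickup(G) → towers=[A/C; B; E/D; F] holding=G
     unstack(D, E) → towers=[A/C; B; E; F; G] holding=D
     unstack(C, A) → towers=[A; B; E/D; F; G] holding=C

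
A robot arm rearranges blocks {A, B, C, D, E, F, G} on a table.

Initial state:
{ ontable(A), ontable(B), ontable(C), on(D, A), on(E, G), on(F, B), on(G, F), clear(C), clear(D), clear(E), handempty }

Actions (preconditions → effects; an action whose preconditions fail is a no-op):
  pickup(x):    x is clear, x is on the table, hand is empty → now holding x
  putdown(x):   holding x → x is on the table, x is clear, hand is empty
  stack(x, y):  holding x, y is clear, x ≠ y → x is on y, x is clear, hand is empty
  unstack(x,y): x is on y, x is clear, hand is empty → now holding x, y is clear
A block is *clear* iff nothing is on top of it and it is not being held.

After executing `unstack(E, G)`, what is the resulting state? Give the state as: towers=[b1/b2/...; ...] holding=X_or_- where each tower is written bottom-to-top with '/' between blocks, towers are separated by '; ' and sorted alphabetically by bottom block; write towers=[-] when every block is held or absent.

before: towers=[A/D; B/F/G/E; C] holding=-
pre[unstack(E, G)]: on(E,G) ✓, clear(E) ✓, handempty ✓
all met → apply unstack(E, G)
after:  towers=[A/D; B/F/G; C] holding=E

towers=[A/D; B/F/G; C] holding=E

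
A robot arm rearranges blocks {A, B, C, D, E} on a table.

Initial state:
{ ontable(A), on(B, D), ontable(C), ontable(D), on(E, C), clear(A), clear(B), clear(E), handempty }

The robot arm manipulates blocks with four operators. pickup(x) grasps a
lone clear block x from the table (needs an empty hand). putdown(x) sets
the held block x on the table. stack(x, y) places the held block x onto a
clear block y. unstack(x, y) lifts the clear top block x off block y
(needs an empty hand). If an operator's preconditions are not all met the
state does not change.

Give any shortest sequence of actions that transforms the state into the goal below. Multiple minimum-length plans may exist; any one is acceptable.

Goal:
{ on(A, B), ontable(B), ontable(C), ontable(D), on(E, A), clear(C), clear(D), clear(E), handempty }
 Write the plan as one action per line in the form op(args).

step 1 (unstack(B, D)): towers=[A; C/E; D] holding=B
step 2 (putdown(B)): towers=[A; B; C/E; D] holding=-
step 3 (pickup(A)): towers=[B; C/E; D] holding=A
step 4 (stack(A, B)): towers=[B/A; C/E; D] holding=-
step 5 (unstack(E, C)): towers=[B/A; C; D] holding=E
step 6 (stack(E, A)): towers=[B/A/E; C; D] holding=-
goal check: towers=[B/A/E; C; D] holding=- — reached (length 6, optimal by BFS)

unstack(B, D)
putdown(B)
pickup(A)
stack(A, B)
unstack(E, C)
stack(E, A)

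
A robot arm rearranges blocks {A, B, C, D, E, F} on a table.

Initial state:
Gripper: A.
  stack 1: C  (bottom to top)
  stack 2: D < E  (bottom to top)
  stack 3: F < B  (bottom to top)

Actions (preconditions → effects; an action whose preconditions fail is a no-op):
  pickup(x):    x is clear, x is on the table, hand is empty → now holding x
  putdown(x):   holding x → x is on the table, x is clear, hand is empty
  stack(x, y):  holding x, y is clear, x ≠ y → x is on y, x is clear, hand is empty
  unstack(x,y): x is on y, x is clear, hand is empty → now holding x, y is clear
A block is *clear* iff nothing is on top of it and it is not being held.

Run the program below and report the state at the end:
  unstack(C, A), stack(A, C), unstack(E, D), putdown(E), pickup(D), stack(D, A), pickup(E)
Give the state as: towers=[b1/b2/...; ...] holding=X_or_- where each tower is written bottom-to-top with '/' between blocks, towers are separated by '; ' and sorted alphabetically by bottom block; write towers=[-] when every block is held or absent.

towers=[C/A/D; F/B] holding=E

step 1 (unstack(C, A)) [no-op]: towers=[C; D/E; F/B] holding=A
step 2 (stack(A, C)): towers=[C/A; D/E; F/B] holding=-
step 3 (unstack(E, D)): towers=[C/A; D; F/B] holding=E
step 4 (putdown(E)): towers=[C/A; D; E; F/B] holding=-
step 5 (pickup(D)): towers=[C/A; E; F/B] holding=D
step 6 (stack(D, A)): towers=[C/A/D; E; F/B] holding=-
step 7 (pickup(E)): towers=[C/A/D; F/B] holding=E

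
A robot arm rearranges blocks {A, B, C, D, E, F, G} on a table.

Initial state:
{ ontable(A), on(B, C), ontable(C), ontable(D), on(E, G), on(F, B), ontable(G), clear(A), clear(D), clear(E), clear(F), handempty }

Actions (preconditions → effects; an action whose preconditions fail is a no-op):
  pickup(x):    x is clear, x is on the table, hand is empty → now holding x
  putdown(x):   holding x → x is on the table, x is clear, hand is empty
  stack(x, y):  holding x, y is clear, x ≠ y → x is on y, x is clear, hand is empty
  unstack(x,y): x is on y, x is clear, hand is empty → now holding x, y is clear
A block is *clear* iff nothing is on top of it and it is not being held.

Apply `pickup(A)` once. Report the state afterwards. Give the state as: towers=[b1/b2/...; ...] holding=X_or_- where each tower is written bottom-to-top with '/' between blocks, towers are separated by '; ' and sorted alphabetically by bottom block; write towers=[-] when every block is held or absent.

before: towers=[A; C/B/F; D; G/E] holding=-
pre[pickup(A)]: clear(A) ok, ontable(A) ok, handempty ok
all met → apply pickup(A)
after:  towers=[C/B/F; D; G/E] holding=A

towers=[C/B/F; D; G/E] holding=A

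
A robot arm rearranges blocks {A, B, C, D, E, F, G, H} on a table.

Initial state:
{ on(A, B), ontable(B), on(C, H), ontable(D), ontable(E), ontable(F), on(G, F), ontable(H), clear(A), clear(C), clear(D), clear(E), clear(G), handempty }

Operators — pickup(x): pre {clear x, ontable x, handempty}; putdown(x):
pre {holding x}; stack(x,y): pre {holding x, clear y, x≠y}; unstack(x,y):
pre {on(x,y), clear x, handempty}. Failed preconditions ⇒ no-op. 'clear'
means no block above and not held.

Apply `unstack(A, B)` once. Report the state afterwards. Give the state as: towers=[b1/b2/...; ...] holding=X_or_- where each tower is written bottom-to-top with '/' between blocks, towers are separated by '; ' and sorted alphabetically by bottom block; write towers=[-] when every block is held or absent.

towers=[B; D; E; F/G; H/C] holding=A

before: towers=[B/A; D; E; F/G; H/C] holding=-
pre[unstack(A, B)]: on(A,B) yes, clear(A) yes, handempty yes
all met → apply unstack(A, B)
after:  towers=[B; D; E; F/G; H/C] holding=A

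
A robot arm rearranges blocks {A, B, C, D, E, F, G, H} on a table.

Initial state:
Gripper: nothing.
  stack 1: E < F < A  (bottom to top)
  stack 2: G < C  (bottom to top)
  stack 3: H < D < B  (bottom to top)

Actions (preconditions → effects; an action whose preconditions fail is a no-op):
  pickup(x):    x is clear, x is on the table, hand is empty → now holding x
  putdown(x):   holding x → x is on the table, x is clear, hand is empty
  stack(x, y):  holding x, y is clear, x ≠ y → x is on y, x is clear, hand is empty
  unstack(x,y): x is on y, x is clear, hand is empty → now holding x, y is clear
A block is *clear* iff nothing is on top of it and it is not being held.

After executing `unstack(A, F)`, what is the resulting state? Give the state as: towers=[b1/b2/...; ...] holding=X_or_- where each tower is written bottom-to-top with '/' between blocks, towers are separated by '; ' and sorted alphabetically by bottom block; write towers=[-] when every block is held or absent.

towers=[E/F; G/C; H/D/B] holding=A

before: towers=[E/F/A; G/C; H/D/B] holding=-
pre[unstack(A, F)]: on(A,F) ok, clear(A) ok, handempty ok
all met → apply unstack(A, F)
after:  towers=[E/F; G/C; H/D/B] holding=A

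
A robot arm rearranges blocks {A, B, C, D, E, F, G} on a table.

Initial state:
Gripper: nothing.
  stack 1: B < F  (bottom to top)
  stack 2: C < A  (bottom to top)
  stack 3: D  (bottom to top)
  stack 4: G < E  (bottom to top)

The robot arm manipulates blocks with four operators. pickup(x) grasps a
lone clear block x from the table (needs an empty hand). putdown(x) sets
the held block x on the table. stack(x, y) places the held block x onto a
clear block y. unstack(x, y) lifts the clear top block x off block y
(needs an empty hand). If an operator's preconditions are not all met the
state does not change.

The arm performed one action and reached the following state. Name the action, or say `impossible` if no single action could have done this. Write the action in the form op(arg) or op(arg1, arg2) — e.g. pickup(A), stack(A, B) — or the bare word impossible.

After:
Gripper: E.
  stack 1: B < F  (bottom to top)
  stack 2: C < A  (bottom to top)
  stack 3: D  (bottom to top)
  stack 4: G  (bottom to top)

unstack(E, G)

target: towers=[B/F; C/A; D; G] holding=E
     unstack(F, B) → towers=[B; C/A; D; G/E] holding=F
         pickup(D) → towers=[B/F; C/A; G/E] holding=D
     unstack(A, C) → towers=[B/F; C; D; G/E] holding=A
     unstack(E, G) → towers=[B/F; C/A; D; G] holding=E  ← match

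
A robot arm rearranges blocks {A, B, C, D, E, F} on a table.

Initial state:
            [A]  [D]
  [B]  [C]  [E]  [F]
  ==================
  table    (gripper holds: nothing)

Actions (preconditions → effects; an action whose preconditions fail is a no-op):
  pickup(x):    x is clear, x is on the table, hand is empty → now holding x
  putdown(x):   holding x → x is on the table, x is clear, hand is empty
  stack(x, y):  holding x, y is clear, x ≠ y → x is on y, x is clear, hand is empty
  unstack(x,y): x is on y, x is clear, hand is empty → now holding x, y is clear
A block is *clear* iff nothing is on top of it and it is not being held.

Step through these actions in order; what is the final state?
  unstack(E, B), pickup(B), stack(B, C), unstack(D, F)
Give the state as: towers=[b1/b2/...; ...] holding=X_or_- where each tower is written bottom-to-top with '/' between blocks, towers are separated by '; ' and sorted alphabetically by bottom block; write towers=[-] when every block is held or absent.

step 1 (unstack(E, B)) [no-op]: towers=[B; C; E/A; F/D] holding=-
step 2 (pickup(B)): towers=[C; E/A; F/D] holding=B
step 3 (stack(B, C)): towers=[C/B; E/A; F/D] holding=-
step 4 (unstack(D, F)): towers=[C/B; E/A; F] holding=D

towers=[C/B; E/A; F] holding=D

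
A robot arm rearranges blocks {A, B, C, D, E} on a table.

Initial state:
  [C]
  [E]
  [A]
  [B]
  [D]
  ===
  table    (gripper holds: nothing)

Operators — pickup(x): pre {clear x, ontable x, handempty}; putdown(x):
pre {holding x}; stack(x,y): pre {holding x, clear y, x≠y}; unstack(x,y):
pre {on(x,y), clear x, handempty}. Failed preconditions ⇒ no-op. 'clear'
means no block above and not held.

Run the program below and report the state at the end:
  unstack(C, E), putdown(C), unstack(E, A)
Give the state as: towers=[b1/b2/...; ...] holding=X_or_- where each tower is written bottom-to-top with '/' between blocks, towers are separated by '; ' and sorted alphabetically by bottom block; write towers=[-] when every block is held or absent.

step 1 (unstack(C, E)): towers=[D/B/A/E] holding=C
step 2 (putdown(C)): towers=[C; D/B/A/E] holding=-
step 3 (unstack(E, A)): towers=[C; D/B/A] holding=E

towers=[C; D/B/A] holding=E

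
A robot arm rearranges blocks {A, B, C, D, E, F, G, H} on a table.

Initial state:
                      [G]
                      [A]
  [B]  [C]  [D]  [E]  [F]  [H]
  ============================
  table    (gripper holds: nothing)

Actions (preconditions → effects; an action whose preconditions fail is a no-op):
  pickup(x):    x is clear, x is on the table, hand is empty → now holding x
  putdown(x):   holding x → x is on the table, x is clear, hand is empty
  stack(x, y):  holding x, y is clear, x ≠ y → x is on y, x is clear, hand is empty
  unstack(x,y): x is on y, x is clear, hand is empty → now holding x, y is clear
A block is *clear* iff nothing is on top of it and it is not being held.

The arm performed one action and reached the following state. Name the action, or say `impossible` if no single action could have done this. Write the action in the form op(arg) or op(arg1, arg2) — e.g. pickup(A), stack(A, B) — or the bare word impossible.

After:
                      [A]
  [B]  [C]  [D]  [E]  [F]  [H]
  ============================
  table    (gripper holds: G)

target: towers=[B; C; D; E; F/A; H] holding=G
     unstack(G, A) → towers=[B; C; D; E; F/A; H] holding=G  ← match
         pickup(E) → towers=[B; C; D; F/A/G; H] holding=E
         pickup(H) → towers=[B; C; D; E; F/A/G] holding=H
         pickup(B) → towers=[C; D; E; F/A/G; H] holding=B
         pickup(D) → towers=[B; C; E; F/A/G; H] holding=D
         pickup(C) → towers=[B; D; E; F/A/G; H] holding=C

unstack(G, A)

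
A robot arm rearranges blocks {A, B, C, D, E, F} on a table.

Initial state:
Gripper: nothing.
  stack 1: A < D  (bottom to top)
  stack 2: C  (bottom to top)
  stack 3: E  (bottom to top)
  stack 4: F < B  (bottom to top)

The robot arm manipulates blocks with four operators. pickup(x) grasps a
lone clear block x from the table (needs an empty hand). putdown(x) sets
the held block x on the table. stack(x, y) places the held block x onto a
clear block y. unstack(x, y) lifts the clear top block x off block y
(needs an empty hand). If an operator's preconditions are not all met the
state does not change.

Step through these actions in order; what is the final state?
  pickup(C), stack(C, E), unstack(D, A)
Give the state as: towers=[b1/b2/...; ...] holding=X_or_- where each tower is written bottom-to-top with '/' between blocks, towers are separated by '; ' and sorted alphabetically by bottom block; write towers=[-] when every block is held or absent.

towers=[A; E/C; F/B] holding=D

step 1 (pickup(C)): towers=[A/D; E; F/B] holding=C
step 2 (stack(C, E)): towers=[A/D; E/C; F/B] holding=-
step 3 (unstack(D, A)): towers=[A; E/C; F/B] holding=D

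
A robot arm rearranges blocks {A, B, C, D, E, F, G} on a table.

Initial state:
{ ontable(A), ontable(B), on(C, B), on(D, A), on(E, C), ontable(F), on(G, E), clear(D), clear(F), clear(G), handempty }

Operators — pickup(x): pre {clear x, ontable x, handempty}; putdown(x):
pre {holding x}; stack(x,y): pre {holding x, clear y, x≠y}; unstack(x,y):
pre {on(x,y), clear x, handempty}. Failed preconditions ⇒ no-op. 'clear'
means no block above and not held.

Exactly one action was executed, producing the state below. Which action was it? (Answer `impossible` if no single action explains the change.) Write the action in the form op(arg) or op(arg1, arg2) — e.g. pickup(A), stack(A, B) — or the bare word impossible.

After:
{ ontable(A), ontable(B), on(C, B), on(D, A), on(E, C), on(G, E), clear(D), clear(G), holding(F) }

pickup(F)

target: towers=[A/D; B/C/E/G] holding=F
         pickup(F) → towers=[A/D; B/C/E/G] holding=F  ← match
     unstack(G, E) → towers=[A/D; B/C/E; F] holding=G
     unstack(D, A) → towers=[A; B/C/E/G; F] holding=D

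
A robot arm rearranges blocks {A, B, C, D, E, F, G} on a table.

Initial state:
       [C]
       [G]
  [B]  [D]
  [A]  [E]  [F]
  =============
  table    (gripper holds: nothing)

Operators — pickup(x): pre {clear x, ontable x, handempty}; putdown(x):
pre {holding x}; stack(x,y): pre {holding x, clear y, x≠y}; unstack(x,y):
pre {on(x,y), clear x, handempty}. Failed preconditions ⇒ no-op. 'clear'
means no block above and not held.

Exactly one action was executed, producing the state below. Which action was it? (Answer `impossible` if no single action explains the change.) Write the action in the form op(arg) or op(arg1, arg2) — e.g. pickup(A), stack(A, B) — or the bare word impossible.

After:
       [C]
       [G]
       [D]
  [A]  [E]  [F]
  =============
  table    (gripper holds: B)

unstack(B, A)

target: towers=[A; E/D/G/C; F] holding=B
     unstack(B, A) → towers=[A; E/D/G/C; F] holding=B  ← match
         pickup(F) → towers=[A/B; E/D/G/C] holding=F
     unstack(C, G) → towers=[A/B; E/D/G; F] holding=C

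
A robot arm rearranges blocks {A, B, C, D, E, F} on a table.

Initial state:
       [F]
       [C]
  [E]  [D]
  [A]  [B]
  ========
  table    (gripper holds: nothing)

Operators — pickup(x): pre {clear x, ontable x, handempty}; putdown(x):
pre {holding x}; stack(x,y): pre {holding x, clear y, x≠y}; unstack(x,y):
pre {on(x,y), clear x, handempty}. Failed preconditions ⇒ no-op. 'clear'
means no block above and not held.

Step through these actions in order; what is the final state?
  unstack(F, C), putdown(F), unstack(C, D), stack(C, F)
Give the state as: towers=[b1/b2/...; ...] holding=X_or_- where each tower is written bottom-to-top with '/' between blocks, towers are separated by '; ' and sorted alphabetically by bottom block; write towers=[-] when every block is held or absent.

towers=[A/E; B/D; F/C] holding=-

step 1 (unstack(F, C)): towers=[A/E; B/D/C] holding=F
step 2 (putdown(F)): towers=[A/E; B/D/C; F] holding=-
step 3 (unstack(C, D)): towers=[A/E; B/D; F] holding=C
step 4 (stack(C, F)): towers=[A/E; B/D; F/C] holding=-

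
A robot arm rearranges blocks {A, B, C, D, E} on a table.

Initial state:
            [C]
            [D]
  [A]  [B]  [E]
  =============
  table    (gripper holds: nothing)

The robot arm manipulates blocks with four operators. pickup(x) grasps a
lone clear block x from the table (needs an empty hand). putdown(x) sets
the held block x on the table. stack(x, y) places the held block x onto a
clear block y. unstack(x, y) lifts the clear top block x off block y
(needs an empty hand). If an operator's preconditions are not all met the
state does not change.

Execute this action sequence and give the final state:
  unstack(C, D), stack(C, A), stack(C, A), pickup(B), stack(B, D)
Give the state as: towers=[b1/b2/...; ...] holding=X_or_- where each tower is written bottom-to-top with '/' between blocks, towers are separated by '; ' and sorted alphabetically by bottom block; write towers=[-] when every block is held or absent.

towers=[A/C; E/D/B] holding=-

step 1 (unstack(C, D)): towers=[A; B; E/D] holding=C
step 2 (stack(C, A)): towers=[A/C; B; E/D] holding=-
step 3 (stack(C, A)) [no-op]: towers=[A/C; B; E/D] holding=-
step 4 (pickup(B)): towers=[A/C; E/D] holding=B
step 5 (stack(B, D)): towers=[A/C; E/D/B] holding=-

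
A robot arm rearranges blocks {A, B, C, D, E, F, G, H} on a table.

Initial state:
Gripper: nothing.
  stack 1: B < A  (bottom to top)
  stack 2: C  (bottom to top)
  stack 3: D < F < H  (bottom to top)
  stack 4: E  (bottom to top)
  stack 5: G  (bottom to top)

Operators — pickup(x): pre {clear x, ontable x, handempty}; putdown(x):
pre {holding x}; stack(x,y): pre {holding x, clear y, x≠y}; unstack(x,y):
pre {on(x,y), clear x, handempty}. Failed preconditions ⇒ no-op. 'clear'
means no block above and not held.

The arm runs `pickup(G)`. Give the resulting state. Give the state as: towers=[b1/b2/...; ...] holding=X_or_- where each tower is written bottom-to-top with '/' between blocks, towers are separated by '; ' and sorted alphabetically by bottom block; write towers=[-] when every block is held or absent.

before: towers=[B/A; C; D/F/H; E; G] holding=-
pre[pickup(G)]: clear(G) yes, ontable(G) yes, handempty yes
all met → apply pickup(G)
after:  towers=[B/A; C; D/F/H; E] holding=G

towers=[B/A; C; D/F/H; E] holding=G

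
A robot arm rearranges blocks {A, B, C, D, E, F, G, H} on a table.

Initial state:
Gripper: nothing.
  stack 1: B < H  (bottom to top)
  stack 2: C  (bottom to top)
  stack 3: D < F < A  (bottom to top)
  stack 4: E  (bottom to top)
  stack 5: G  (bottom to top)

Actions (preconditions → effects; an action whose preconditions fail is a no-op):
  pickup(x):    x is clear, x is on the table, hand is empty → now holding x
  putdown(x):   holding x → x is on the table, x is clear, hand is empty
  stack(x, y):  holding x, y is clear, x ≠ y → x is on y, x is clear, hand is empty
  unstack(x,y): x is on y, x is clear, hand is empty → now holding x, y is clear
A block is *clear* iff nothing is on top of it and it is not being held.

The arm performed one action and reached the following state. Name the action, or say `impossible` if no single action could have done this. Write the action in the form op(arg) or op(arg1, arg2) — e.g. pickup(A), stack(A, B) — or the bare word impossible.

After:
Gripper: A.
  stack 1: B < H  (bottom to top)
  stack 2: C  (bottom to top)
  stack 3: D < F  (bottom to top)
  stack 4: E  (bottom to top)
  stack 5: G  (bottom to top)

unstack(A, F)

target: towers=[B/H; C; D/F; E; G] holding=A
         pickup(G) → towers=[B/H; C; D/F/A; E] holding=G
     unstack(A, F) → towers=[B/H; C; D/F; E; G] holding=A  ← match
         pickup(E) → towers=[B/H; C; D/F/A; G] holding=E
     unstack(H, B) → towers=[B; C; D/F/A; E; G] holding=H
         pickup(C) → towers=[B/H; D/F/A; E; G] holding=C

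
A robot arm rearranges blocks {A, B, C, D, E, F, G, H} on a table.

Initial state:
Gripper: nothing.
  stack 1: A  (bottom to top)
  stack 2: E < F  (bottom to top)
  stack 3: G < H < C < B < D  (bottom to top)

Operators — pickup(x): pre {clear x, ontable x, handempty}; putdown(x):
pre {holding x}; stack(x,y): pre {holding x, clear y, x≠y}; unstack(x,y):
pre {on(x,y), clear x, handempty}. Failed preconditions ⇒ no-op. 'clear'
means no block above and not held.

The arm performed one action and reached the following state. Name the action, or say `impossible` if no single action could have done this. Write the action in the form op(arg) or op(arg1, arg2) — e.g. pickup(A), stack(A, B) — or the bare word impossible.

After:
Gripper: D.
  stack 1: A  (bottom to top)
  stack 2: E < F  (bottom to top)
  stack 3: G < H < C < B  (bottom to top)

unstack(D, B)

target: towers=[A; E/F; G/H/C/B] holding=D
         pickup(A) → towers=[E/F; G/H/C/B/D] holding=A
     unstack(F, E) → towers=[A; E; G/H/C/B/D] holding=F
     unstack(D, B) → towers=[A; E/F; G/H/C/B] holding=D  ← match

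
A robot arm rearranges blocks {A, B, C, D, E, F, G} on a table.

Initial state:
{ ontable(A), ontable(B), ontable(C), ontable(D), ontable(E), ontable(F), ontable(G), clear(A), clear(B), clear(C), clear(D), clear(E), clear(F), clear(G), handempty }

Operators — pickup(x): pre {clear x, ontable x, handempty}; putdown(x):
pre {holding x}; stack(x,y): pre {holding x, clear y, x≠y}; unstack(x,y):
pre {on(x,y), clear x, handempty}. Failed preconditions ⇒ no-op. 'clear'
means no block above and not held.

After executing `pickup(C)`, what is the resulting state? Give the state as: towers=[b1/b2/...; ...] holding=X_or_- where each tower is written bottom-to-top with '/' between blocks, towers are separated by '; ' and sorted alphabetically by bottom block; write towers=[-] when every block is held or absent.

before: towers=[A; B; C; D; E; F; G] holding=-
pre[pickup(C)]: clear(C) yes, ontable(C) yes, handempty yes
all met → apply pickup(C)
after:  towers=[A; B; D; E; F; G] holding=C

towers=[A; B; D; E; F; G] holding=C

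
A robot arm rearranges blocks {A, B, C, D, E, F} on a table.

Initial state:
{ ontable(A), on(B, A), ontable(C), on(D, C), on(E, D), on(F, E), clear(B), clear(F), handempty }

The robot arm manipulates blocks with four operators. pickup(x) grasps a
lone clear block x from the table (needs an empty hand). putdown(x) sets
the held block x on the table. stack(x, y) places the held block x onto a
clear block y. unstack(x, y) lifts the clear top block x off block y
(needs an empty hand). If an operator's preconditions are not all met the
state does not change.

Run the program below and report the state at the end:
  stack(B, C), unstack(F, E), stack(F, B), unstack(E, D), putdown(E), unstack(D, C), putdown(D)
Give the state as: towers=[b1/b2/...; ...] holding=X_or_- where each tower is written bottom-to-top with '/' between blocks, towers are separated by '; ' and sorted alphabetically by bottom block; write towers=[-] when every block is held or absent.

towers=[A/B/F; C; D; E] holding=-

step 1 (stack(B, C)) [no-op]: towers=[A/B; C/D/E/F] holding=-
step 2 (unstack(F, E)): towers=[A/B; C/D/E] holding=F
step 3 (stack(F, B)): towers=[A/B/F; C/D/E] holding=-
step 4 (unstack(E, D)): towers=[A/B/F; C/D] holding=E
step 5 (putdown(E)): towers=[A/B/F; C/D; E] holding=-
step 6 (unstack(D, C)): towers=[A/B/F; C; E] holding=D
step 7 (putdown(D)): towers=[A/B/F; C; D; E] holding=-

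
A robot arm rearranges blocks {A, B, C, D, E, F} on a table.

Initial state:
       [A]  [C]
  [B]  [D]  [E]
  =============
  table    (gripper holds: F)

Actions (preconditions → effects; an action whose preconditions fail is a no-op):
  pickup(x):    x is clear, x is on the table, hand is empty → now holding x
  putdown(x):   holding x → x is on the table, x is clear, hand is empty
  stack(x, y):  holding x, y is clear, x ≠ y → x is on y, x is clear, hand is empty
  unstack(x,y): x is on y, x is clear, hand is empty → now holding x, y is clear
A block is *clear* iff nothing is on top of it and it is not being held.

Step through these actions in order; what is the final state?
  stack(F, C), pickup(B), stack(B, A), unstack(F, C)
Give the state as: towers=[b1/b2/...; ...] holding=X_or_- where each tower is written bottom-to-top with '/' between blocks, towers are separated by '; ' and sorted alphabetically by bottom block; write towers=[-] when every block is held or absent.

towers=[D/A/B; E/C] holding=F

step 1 (stack(F, C)): towers=[B; D/A; E/C/F] holding=-
step 2 (pickup(B)): towers=[D/A; E/C/F] holding=B
step 3 (stack(B, A)): towers=[D/A/B; E/C/F] holding=-
step 4 (unstack(F, C)): towers=[D/A/B; E/C] holding=F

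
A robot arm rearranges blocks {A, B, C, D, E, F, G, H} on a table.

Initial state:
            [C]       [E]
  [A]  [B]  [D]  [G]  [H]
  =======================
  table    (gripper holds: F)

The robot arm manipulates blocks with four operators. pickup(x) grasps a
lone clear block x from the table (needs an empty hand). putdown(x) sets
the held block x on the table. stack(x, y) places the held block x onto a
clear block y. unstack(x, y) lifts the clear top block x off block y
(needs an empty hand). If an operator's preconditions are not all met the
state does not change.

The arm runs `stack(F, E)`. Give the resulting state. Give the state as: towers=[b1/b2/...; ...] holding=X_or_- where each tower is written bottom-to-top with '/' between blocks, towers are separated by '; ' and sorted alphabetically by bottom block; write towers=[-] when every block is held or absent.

before: towers=[A; B; D/C; G; H/E] holding=F
pre[stack(F, E)]: holding(F) ok, clear(E) ok, F≠E ok
all met → apply stack(F, E)
after:  towers=[A; B; D/C; G; H/E/F] holding=-

towers=[A; B; D/C; G; H/E/F] holding=-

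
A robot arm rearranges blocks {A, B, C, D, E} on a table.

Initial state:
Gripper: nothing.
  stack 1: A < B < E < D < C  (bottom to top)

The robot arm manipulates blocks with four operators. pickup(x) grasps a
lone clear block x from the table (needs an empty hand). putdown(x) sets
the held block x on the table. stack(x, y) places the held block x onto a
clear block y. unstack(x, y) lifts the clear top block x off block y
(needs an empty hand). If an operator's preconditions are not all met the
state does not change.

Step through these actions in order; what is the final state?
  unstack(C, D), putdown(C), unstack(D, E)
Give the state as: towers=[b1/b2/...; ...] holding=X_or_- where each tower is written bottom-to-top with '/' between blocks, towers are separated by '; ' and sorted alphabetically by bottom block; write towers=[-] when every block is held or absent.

step 1 (unstack(C, D)): towers=[A/B/E/D] holding=C
step 2 (putdown(C)): towers=[A/B/E/D; C] holding=-
step 3 (unstack(D, E)): towers=[A/B/E; C] holding=D

towers=[A/B/E; C] holding=D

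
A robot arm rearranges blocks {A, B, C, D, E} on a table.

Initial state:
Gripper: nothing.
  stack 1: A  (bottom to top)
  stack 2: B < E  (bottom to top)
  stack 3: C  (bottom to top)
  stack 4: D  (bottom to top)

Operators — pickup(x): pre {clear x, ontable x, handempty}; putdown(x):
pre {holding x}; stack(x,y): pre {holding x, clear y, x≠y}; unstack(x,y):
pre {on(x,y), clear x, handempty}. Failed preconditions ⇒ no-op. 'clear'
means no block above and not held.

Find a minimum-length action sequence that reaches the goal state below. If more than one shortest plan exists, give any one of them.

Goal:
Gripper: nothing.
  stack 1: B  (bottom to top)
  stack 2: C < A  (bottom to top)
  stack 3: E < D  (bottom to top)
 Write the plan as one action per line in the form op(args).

pickup(A)
stack(A, C)
unstack(E, B)
putdown(E)
pickup(D)
stack(D, E)

step 1 (pickup(A)): towers=[B/E; C; D] holding=A
step 2 (stack(A, C)): towers=[B/E; C/A; D] holding=-
step 3 (unstack(E, B)): towers=[B; C/A; D] holding=E
step 4 (putdown(E)): towers=[B; C/A; D; E] holding=-
step 5 (pickup(D)): towers=[B; C/A; E] holding=D
step 6 (stack(D, E)): towers=[B; C/A; E/D] holding=-
goal check: towers=[B; C/A; E/D] holding=- — reached (length 6, optimal by BFS)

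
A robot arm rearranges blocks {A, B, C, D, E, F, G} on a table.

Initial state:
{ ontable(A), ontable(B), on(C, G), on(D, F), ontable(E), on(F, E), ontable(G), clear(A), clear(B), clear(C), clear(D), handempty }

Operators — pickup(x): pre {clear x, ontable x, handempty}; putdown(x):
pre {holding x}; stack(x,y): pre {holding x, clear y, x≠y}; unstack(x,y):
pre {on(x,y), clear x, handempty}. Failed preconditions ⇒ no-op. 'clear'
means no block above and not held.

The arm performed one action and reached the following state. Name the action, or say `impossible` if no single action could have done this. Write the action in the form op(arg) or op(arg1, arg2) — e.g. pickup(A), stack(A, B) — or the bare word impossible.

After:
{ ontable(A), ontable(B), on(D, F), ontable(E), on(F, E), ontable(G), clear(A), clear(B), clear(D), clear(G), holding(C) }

target: towers=[A; B; E/F/D; G] holding=C
         pickup(B) → towers=[A; E/F/D; G/C] holding=B
     unstack(D, F) → towers=[A; B; E/F; G/C] holding=D
         pickup(A) → towers=[B; E/F/D; G/C] holding=A
     unstack(C, G) → towers=[A; B; E/F/D; G] holding=C  ← match

unstack(C, G)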